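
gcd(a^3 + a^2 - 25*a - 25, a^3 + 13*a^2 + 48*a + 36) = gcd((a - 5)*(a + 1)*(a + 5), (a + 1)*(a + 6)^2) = a + 1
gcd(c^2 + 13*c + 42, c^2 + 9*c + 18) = c + 6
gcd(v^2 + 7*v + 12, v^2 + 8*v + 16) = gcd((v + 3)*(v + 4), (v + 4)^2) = v + 4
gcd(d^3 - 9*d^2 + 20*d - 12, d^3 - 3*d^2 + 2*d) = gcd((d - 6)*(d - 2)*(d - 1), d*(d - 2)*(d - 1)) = d^2 - 3*d + 2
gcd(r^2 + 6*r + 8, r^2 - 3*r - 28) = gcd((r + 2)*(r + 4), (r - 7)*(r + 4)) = r + 4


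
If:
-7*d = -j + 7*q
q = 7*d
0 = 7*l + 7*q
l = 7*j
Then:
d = 0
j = 0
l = 0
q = 0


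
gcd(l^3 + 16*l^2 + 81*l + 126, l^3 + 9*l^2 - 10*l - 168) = l^2 + 13*l + 42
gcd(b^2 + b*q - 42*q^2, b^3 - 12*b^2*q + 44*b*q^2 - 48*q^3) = -b + 6*q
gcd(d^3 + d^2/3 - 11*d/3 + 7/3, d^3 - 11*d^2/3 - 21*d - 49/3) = d + 7/3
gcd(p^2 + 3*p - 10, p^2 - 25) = p + 5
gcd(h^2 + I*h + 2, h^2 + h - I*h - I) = h - I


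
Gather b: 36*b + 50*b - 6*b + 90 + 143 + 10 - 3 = 80*b + 240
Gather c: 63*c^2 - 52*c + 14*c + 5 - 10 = 63*c^2 - 38*c - 5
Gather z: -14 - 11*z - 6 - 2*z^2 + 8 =-2*z^2 - 11*z - 12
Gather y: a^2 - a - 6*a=a^2 - 7*a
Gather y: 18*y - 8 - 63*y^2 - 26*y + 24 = -63*y^2 - 8*y + 16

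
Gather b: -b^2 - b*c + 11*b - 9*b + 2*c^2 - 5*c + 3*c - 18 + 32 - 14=-b^2 + b*(2 - c) + 2*c^2 - 2*c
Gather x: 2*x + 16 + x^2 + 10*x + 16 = x^2 + 12*x + 32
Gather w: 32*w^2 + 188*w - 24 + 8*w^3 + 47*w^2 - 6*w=8*w^3 + 79*w^2 + 182*w - 24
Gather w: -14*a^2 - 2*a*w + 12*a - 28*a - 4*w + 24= -14*a^2 - 16*a + w*(-2*a - 4) + 24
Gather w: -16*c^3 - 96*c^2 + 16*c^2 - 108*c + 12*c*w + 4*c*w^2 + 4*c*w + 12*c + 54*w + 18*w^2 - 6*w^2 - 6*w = -16*c^3 - 80*c^2 - 96*c + w^2*(4*c + 12) + w*(16*c + 48)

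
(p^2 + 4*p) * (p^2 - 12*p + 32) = p^4 - 8*p^3 - 16*p^2 + 128*p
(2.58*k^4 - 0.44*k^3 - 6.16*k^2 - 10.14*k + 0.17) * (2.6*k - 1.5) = 6.708*k^5 - 5.014*k^4 - 15.356*k^3 - 17.124*k^2 + 15.652*k - 0.255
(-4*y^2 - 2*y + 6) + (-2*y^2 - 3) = -6*y^2 - 2*y + 3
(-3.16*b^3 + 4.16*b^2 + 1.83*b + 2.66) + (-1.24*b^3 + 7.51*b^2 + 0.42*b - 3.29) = -4.4*b^3 + 11.67*b^2 + 2.25*b - 0.63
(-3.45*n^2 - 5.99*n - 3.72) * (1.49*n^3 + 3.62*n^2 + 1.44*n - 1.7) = -5.1405*n^5 - 21.4141*n^4 - 32.1946*n^3 - 16.227*n^2 + 4.8262*n + 6.324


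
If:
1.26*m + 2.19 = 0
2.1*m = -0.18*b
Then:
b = 20.28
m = -1.74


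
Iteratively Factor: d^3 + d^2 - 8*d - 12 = (d - 3)*(d^2 + 4*d + 4) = (d - 3)*(d + 2)*(d + 2)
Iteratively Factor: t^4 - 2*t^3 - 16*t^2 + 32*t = (t - 2)*(t^3 - 16*t) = (t - 2)*(t + 4)*(t^2 - 4*t) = (t - 4)*(t - 2)*(t + 4)*(t)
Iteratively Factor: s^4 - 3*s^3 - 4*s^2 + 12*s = (s - 2)*(s^3 - s^2 - 6*s) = (s - 2)*(s + 2)*(s^2 - 3*s) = (s - 3)*(s - 2)*(s + 2)*(s)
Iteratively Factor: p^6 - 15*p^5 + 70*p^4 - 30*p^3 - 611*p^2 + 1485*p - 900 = (p + 3)*(p^5 - 18*p^4 + 124*p^3 - 402*p^2 + 595*p - 300) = (p - 3)*(p + 3)*(p^4 - 15*p^3 + 79*p^2 - 165*p + 100) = (p - 5)*(p - 3)*(p + 3)*(p^3 - 10*p^2 + 29*p - 20) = (p - 5)*(p - 4)*(p - 3)*(p + 3)*(p^2 - 6*p + 5) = (p - 5)^2*(p - 4)*(p - 3)*(p + 3)*(p - 1)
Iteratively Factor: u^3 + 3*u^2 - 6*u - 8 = (u + 1)*(u^2 + 2*u - 8) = (u - 2)*(u + 1)*(u + 4)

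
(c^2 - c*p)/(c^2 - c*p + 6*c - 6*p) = c/(c + 6)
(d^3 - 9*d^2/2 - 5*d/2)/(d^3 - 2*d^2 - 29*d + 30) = d*(2*d^2 - 9*d - 5)/(2*(d^3 - 2*d^2 - 29*d + 30))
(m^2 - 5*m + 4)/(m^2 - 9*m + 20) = (m - 1)/(m - 5)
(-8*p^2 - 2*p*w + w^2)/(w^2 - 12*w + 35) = (-8*p^2 - 2*p*w + w^2)/(w^2 - 12*w + 35)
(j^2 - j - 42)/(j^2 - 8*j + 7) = (j + 6)/(j - 1)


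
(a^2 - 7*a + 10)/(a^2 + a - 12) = (a^2 - 7*a + 10)/(a^2 + a - 12)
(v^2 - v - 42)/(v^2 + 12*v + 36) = (v - 7)/(v + 6)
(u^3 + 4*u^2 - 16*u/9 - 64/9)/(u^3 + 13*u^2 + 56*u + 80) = (u^2 - 16/9)/(u^2 + 9*u + 20)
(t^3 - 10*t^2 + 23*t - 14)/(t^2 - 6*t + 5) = (t^2 - 9*t + 14)/(t - 5)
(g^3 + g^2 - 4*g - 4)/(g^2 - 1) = (g^2 - 4)/(g - 1)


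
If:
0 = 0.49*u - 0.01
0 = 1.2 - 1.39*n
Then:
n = 0.86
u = 0.02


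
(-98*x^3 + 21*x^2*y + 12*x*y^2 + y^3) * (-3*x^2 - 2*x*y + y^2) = 294*x^5 + 133*x^4*y - 176*x^3*y^2 - 6*x^2*y^3 + 10*x*y^4 + y^5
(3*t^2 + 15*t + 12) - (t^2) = 2*t^2 + 15*t + 12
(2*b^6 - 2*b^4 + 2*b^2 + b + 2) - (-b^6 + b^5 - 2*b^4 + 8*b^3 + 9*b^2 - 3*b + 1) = 3*b^6 - b^5 - 8*b^3 - 7*b^2 + 4*b + 1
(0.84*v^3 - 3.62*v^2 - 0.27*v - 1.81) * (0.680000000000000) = 0.5712*v^3 - 2.4616*v^2 - 0.1836*v - 1.2308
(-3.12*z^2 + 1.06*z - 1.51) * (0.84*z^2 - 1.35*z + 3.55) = -2.6208*z^4 + 5.1024*z^3 - 13.7754*z^2 + 5.8015*z - 5.3605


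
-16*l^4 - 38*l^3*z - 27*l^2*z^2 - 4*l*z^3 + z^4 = (-8*l + z)*(l + z)^2*(2*l + z)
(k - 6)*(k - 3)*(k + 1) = k^3 - 8*k^2 + 9*k + 18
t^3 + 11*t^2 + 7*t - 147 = (t - 3)*(t + 7)^2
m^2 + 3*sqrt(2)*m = m*(m + 3*sqrt(2))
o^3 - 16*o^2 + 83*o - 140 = (o - 7)*(o - 5)*(o - 4)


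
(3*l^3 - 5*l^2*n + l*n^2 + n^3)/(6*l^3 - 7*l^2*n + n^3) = (l - n)/(2*l - n)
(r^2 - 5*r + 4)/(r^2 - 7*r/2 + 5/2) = 2*(r - 4)/(2*r - 5)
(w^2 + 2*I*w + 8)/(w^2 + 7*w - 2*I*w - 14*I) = (w + 4*I)/(w + 7)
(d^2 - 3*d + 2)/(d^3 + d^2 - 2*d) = (d - 2)/(d*(d + 2))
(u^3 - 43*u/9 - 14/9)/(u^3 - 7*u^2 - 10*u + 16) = (u^2 - 2*u - 7/9)/(u^2 - 9*u + 8)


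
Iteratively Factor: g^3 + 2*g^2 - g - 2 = (g + 1)*(g^2 + g - 2) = (g + 1)*(g + 2)*(g - 1)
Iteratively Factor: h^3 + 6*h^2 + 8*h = (h + 2)*(h^2 + 4*h) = (h + 2)*(h + 4)*(h)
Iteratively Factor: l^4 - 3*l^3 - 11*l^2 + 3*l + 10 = (l + 1)*(l^3 - 4*l^2 - 7*l + 10) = (l + 1)*(l + 2)*(l^2 - 6*l + 5) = (l - 5)*(l + 1)*(l + 2)*(l - 1)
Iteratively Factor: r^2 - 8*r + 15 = (r - 3)*(r - 5)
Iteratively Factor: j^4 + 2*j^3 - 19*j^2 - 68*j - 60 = (j + 2)*(j^3 - 19*j - 30) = (j + 2)*(j + 3)*(j^2 - 3*j - 10) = (j + 2)^2*(j + 3)*(j - 5)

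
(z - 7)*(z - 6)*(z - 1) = z^3 - 14*z^2 + 55*z - 42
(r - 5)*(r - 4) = r^2 - 9*r + 20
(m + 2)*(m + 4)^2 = m^3 + 10*m^2 + 32*m + 32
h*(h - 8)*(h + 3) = h^3 - 5*h^2 - 24*h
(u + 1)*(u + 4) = u^2 + 5*u + 4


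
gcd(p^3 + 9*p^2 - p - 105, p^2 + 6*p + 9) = 1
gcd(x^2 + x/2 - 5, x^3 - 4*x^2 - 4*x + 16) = x - 2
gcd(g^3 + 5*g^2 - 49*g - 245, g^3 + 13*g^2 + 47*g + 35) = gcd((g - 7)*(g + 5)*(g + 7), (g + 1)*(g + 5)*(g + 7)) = g^2 + 12*g + 35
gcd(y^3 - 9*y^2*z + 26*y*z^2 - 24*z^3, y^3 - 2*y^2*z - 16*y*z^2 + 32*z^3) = y^2 - 6*y*z + 8*z^2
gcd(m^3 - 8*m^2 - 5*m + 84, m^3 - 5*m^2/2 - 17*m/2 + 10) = m - 4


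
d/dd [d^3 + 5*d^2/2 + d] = 3*d^2 + 5*d + 1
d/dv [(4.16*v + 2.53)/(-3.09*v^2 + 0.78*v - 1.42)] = (12.8544*v^2 + 15.6354*v - 7.8806)/(9.5481*v^4 - 4.8204*v^3 + 9.384*v^2 - 2.2152*v + 2.0164)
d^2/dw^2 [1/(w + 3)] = 2/(w + 3)^3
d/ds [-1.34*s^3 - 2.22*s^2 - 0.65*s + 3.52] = -4.02*s^2 - 4.44*s - 0.65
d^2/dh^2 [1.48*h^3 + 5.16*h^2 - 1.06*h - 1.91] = 8.88*h + 10.32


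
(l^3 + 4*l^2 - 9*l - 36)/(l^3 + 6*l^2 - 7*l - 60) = (l + 3)/(l + 5)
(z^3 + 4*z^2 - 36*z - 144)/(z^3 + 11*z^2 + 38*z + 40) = (z^2 - 36)/(z^2 + 7*z + 10)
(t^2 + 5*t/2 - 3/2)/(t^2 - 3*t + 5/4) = 2*(t + 3)/(2*t - 5)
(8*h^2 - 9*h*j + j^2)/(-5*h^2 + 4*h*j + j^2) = (-8*h + j)/(5*h + j)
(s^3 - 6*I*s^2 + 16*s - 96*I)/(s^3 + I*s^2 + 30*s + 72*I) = (s - 4*I)/(s + 3*I)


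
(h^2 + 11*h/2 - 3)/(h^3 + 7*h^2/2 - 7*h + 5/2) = (h + 6)/(h^2 + 4*h - 5)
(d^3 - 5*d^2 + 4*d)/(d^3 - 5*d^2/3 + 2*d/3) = 3*(d - 4)/(3*d - 2)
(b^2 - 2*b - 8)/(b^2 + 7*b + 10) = (b - 4)/(b + 5)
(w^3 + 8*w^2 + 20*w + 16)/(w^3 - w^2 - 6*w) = (w^2 + 6*w + 8)/(w*(w - 3))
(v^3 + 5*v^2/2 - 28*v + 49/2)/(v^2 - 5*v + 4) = (2*v^2 + 7*v - 49)/(2*(v - 4))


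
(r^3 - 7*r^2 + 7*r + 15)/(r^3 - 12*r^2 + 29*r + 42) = (r^2 - 8*r + 15)/(r^2 - 13*r + 42)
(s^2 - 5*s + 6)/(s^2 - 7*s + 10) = (s - 3)/(s - 5)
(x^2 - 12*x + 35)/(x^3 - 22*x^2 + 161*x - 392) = (x - 5)/(x^2 - 15*x + 56)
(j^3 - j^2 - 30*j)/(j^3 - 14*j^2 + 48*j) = (j + 5)/(j - 8)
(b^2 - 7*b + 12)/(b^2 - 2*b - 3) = (b - 4)/(b + 1)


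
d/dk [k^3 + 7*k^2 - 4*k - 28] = 3*k^2 + 14*k - 4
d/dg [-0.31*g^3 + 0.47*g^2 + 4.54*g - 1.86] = -0.93*g^2 + 0.94*g + 4.54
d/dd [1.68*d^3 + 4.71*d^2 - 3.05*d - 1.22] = 5.04*d^2 + 9.42*d - 3.05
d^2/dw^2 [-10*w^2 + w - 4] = -20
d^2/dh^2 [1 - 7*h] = 0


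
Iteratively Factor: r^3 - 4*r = (r)*(r^2 - 4) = r*(r + 2)*(r - 2)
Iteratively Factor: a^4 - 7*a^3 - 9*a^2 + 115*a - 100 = (a - 1)*(a^3 - 6*a^2 - 15*a + 100) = (a - 1)*(a + 4)*(a^2 - 10*a + 25) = (a - 5)*(a - 1)*(a + 4)*(a - 5)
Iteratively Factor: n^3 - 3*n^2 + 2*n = (n - 2)*(n^2 - n) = n*(n - 2)*(n - 1)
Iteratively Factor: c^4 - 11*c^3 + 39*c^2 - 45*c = (c - 3)*(c^3 - 8*c^2 + 15*c) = (c - 3)^2*(c^2 - 5*c) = c*(c - 3)^2*(c - 5)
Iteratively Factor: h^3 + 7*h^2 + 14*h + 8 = (h + 1)*(h^2 + 6*h + 8) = (h + 1)*(h + 2)*(h + 4)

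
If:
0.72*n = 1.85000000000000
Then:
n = 2.57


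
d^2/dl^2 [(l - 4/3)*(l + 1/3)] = 2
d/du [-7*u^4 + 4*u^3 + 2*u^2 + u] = -28*u^3 + 12*u^2 + 4*u + 1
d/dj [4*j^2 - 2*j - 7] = 8*j - 2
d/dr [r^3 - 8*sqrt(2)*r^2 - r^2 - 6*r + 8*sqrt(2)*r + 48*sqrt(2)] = 3*r^2 - 16*sqrt(2)*r - 2*r - 6 + 8*sqrt(2)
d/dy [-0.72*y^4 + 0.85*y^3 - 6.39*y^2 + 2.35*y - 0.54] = -2.88*y^3 + 2.55*y^2 - 12.78*y + 2.35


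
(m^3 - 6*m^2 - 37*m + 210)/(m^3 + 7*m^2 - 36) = (m^2 - 12*m + 35)/(m^2 + m - 6)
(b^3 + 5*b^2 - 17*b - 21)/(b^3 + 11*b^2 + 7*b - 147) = (b + 1)/(b + 7)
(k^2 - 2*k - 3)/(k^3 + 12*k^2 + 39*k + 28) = (k - 3)/(k^2 + 11*k + 28)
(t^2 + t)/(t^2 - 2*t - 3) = t/(t - 3)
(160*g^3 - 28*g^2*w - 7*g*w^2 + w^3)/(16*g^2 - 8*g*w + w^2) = (-40*g^2 - 3*g*w + w^2)/(-4*g + w)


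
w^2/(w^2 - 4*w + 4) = w^2/(w^2 - 4*w + 4)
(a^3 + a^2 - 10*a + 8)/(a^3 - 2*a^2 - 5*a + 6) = (a^2 + 2*a - 8)/(a^2 - a - 6)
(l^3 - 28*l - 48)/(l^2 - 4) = (l^2 - 2*l - 24)/(l - 2)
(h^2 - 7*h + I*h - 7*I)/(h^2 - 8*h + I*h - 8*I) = (h - 7)/(h - 8)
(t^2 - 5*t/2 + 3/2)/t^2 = 1 - 5/(2*t) + 3/(2*t^2)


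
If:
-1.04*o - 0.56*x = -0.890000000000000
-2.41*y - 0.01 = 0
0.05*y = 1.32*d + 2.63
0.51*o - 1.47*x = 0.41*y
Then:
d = -1.99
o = 0.72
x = 0.25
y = -0.00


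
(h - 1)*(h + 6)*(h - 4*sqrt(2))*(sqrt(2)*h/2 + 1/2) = sqrt(2)*h^4/2 - 7*h^3/2 + 5*sqrt(2)*h^3/2 - 35*h^2/2 - 5*sqrt(2)*h^2 - 10*sqrt(2)*h + 21*h + 12*sqrt(2)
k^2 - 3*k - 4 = (k - 4)*(k + 1)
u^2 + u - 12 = (u - 3)*(u + 4)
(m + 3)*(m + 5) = m^2 + 8*m + 15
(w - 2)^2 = w^2 - 4*w + 4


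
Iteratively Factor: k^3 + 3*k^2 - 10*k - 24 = (k + 4)*(k^2 - k - 6) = (k - 3)*(k + 4)*(k + 2)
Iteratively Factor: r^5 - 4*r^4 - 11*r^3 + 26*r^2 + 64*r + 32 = (r + 1)*(r^4 - 5*r^3 - 6*r^2 + 32*r + 32) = (r + 1)*(r + 2)*(r^3 - 7*r^2 + 8*r + 16) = (r - 4)*(r + 1)*(r + 2)*(r^2 - 3*r - 4) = (r - 4)*(r + 1)^2*(r + 2)*(r - 4)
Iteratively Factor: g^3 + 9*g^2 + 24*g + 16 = (g + 1)*(g^2 + 8*g + 16) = (g + 1)*(g + 4)*(g + 4)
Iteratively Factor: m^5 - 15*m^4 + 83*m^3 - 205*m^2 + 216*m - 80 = (m - 4)*(m^4 - 11*m^3 + 39*m^2 - 49*m + 20) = (m - 5)*(m - 4)*(m^3 - 6*m^2 + 9*m - 4) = (m - 5)*(m - 4)*(m - 1)*(m^2 - 5*m + 4) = (m - 5)*(m - 4)^2*(m - 1)*(m - 1)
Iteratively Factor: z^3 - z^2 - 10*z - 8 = (z - 4)*(z^2 + 3*z + 2) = (z - 4)*(z + 2)*(z + 1)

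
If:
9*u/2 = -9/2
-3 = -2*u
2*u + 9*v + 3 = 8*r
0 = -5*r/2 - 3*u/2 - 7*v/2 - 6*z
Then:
No Solution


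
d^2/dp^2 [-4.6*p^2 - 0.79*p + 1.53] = -9.20000000000000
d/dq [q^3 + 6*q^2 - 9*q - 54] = 3*q^2 + 12*q - 9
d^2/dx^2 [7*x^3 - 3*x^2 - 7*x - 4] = 42*x - 6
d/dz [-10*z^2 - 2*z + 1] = -20*z - 2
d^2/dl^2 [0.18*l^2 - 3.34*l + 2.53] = 0.360000000000000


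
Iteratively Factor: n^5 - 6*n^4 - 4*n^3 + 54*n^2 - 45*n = (n)*(n^4 - 6*n^3 - 4*n^2 + 54*n - 45) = n*(n - 5)*(n^3 - n^2 - 9*n + 9) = n*(n - 5)*(n - 3)*(n^2 + 2*n - 3) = n*(n - 5)*(n - 3)*(n - 1)*(n + 3)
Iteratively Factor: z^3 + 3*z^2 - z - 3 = (z + 3)*(z^2 - 1) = (z + 1)*(z + 3)*(z - 1)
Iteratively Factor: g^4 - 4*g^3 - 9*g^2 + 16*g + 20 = (g - 2)*(g^3 - 2*g^2 - 13*g - 10) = (g - 2)*(g + 2)*(g^2 - 4*g - 5) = (g - 2)*(g + 1)*(g + 2)*(g - 5)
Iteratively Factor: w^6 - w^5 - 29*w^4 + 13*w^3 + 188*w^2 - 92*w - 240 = (w + 4)*(w^5 - 5*w^4 - 9*w^3 + 49*w^2 - 8*w - 60) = (w - 5)*(w + 4)*(w^4 - 9*w^2 + 4*w + 12) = (w - 5)*(w - 2)*(w + 4)*(w^3 + 2*w^2 - 5*w - 6) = (w - 5)*(w - 2)*(w + 3)*(w + 4)*(w^2 - w - 2) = (w - 5)*(w - 2)*(w + 1)*(w + 3)*(w + 4)*(w - 2)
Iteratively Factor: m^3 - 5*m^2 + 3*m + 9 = (m - 3)*(m^2 - 2*m - 3) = (m - 3)^2*(m + 1)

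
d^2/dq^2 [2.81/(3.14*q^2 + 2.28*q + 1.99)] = (-55.410952*q^2 - 40.234704*q + 2.81*(6.28*q + 2.28)*(12.56*q + 4.56) - 35.117132)/(3.14*q^2 + 2.28*q + 1.99)^3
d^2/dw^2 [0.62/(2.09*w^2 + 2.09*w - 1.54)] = (-5.416444*w^2 - 5.416444*w + 0.62*(4.18*w + 2.09)*(8.36*w + 4.18) + 3.991064)/(2.09*w^2 + 2.09*w - 1.54)^3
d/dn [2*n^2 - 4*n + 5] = 4*n - 4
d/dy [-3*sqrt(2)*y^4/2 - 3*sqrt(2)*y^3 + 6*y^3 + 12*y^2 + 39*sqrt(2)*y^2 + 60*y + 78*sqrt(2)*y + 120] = -6*sqrt(2)*y^3 - 9*sqrt(2)*y^2 + 18*y^2 + 24*y + 78*sqrt(2)*y + 60 + 78*sqrt(2)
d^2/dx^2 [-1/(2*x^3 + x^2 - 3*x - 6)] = 2*((6*x + 1)*(2*x^3 + x^2 - 3*x - 6) - (6*x^2 + 2*x - 3)^2)/(2*x^3 + x^2 - 3*x - 6)^3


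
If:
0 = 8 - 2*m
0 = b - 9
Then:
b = 9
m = 4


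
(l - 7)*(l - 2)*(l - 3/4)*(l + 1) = l^4 - 35*l^3/4 + 11*l^2 + 41*l/4 - 21/2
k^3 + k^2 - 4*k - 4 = (k - 2)*(k + 1)*(k + 2)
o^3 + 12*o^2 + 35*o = o*(o + 5)*(o + 7)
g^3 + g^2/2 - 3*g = g*(g - 3/2)*(g + 2)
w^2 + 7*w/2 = w*(w + 7/2)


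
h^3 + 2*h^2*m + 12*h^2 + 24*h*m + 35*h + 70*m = (h + 5)*(h + 7)*(h + 2*m)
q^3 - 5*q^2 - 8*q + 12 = (q - 6)*(q - 1)*(q + 2)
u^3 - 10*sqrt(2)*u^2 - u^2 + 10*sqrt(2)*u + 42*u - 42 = (u - 1)*(u - 7*sqrt(2))*(u - 3*sqrt(2))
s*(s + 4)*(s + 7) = s^3 + 11*s^2 + 28*s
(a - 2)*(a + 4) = a^2 + 2*a - 8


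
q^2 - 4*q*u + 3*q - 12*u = (q + 3)*(q - 4*u)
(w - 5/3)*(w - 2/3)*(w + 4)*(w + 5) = w^4 + 20*w^3/3 + w^2/9 - 110*w/3 + 200/9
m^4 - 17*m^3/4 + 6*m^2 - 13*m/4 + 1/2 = (m - 2)*(m - 1)^2*(m - 1/4)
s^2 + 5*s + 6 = (s + 2)*(s + 3)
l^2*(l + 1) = l^3 + l^2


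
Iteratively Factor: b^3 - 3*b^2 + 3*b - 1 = (b - 1)*(b^2 - 2*b + 1) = (b - 1)^2*(b - 1)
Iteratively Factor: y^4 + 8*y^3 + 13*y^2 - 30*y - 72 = (y + 4)*(y^3 + 4*y^2 - 3*y - 18) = (y + 3)*(y + 4)*(y^2 + y - 6) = (y - 2)*(y + 3)*(y + 4)*(y + 3)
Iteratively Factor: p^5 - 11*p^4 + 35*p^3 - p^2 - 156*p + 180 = (p + 2)*(p^4 - 13*p^3 + 61*p^2 - 123*p + 90) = (p - 2)*(p + 2)*(p^3 - 11*p^2 + 39*p - 45) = (p - 3)*(p - 2)*(p + 2)*(p^2 - 8*p + 15) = (p - 3)^2*(p - 2)*(p + 2)*(p - 5)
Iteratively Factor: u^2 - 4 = (u + 2)*(u - 2)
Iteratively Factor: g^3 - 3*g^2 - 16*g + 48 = (g + 4)*(g^2 - 7*g + 12) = (g - 4)*(g + 4)*(g - 3)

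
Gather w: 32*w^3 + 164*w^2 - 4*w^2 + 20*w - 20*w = 32*w^3 + 160*w^2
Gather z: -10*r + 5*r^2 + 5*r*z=5*r^2 + 5*r*z - 10*r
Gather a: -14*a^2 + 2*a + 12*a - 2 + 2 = -14*a^2 + 14*a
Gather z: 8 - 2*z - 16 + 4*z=2*z - 8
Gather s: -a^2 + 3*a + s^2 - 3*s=-a^2 + 3*a + s^2 - 3*s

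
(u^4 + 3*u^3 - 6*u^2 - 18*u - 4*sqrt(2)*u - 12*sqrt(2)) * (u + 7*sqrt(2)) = u^5 + 3*u^4 + 7*sqrt(2)*u^4 - 6*u^3 + 21*sqrt(2)*u^3 - 46*sqrt(2)*u^2 - 18*u^2 - 138*sqrt(2)*u - 56*u - 168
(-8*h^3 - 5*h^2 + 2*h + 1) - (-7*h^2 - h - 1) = -8*h^3 + 2*h^2 + 3*h + 2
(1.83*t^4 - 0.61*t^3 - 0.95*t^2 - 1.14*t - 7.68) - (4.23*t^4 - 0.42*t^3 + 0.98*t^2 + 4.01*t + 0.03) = -2.4*t^4 - 0.19*t^3 - 1.93*t^2 - 5.15*t - 7.71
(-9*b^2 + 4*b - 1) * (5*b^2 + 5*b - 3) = -45*b^4 - 25*b^3 + 42*b^2 - 17*b + 3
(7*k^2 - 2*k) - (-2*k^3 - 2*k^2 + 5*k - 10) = 2*k^3 + 9*k^2 - 7*k + 10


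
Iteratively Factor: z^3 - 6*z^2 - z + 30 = (z - 5)*(z^2 - z - 6) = (z - 5)*(z + 2)*(z - 3)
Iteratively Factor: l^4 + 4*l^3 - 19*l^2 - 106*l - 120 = (l + 2)*(l^3 + 2*l^2 - 23*l - 60) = (l + 2)*(l + 3)*(l^2 - l - 20) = (l + 2)*(l + 3)*(l + 4)*(l - 5)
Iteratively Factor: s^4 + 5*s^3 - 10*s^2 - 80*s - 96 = (s + 3)*(s^3 + 2*s^2 - 16*s - 32) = (s - 4)*(s + 3)*(s^2 + 6*s + 8) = (s - 4)*(s + 3)*(s + 4)*(s + 2)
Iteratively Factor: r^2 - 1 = (r - 1)*(r + 1)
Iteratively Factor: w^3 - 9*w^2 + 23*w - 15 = (w - 3)*(w^2 - 6*w + 5) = (w - 5)*(w - 3)*(w - 1)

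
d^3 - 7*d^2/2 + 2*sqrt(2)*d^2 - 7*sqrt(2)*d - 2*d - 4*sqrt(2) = (d - 4)*(d + 1/2)*(d + 2*sqrt(2))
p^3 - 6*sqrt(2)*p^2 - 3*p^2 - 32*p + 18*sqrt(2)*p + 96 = (p - 3)*(p - 8*sqrt(2))*(p + 2*sqrt(2))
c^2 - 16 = (c - 4)*(c + 4)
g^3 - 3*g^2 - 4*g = g*(g - 4)*(g + 1)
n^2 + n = n*(n + 1)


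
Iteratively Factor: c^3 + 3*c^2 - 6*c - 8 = (c + 1)*(c^2 + 2*c - 8) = (c + 1)*(c + 4)*(c - 2)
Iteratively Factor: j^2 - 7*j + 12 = (j - 3)*(j - 4)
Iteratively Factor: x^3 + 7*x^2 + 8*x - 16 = (x + 4)*(x^2 + 3*x - 4) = (x - 1)*(x + 4)*(x + 4)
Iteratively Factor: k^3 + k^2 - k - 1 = (k - 1)*(k^2 + 2*k + 1) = (k - 1)*(k + 1)*(k + 1)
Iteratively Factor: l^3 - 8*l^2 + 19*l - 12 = (l - 3)*(l^2 - 5*l + 4) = (l - 4)*(l - 3)*(l - 1)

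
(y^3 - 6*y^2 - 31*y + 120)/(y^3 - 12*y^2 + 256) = (y^2 + 2*y - 15)/(y^2 - 4*y - 32)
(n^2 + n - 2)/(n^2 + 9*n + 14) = (n - 1)/(n + 7)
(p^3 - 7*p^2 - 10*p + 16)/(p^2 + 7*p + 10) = (p^2 - 9*p + 8)/(p + 5)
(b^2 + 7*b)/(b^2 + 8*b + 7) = b/(b + 1)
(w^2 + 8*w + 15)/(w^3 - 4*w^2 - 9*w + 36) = (w + 5)/(w^2 - 7*w + 12)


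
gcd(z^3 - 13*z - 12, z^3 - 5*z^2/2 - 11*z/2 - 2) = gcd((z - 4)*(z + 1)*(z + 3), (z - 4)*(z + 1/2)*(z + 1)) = z^2 - 3*z - 4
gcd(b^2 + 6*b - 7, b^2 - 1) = b - 1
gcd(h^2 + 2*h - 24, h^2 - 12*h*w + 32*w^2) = 1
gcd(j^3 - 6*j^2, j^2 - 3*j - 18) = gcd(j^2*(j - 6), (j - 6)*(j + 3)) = j - 6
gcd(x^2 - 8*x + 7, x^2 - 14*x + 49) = x - 7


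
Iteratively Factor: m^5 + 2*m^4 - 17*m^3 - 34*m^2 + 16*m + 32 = (m + 4)*(m^4 - 2*m^3 - 9*m^2 + 2*m + 8) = (m + 1)*(m + 4)*(m^3 - 3*m^2 - 6*m + 8) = (m - 1)*(m + 1)*(m + 4)*(m^2 - 2*m - 8) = (m - 1)*(m + 1)*(m + 2)*(m + 4)*(m - 4)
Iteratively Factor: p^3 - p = (p)*(p^2 - 1) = p*(p - 1)*(p + 1)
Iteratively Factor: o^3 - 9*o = (o + 3)*(o^2 - 3*o) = (o - 3)*(o + 3)*(o)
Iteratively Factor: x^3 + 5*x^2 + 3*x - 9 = (x + 3)*(x^2 + 2*x - 3) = (x + 3)^2*(x - 1)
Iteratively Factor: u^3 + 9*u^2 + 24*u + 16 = (u + 4)*(u^2 + 5*u + 4) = (u + 4)^2*(u + 1)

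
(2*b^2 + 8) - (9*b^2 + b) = -7*b^2 - b + 8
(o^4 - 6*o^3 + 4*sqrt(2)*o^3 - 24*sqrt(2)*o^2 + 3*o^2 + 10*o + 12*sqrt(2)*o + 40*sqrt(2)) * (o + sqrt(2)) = o^5 - 6*o^4 + 5*sqrt(2)*o^4 - 30*sqrt(2)*o^3 + 11*o^3 - 38*o^2 + 15*sqrt(2)*o^2 + 24*o + 50*sqrt(2)*o + 80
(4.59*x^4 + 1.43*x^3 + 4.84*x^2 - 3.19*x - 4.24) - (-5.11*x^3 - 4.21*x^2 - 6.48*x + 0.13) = 4.59*x^4 + 6.54*x^3 + 9.05*x^2 + 3.29*x - 4.37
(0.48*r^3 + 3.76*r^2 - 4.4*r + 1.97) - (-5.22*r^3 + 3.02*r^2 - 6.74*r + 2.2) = 5.7*r^3 + 0.74*r^2 + 2.34*r - 0.23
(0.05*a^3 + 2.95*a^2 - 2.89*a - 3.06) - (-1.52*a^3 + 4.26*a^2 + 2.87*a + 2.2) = 1.57*a^3 - 1.31*a^2 - 5.76*a - 5.26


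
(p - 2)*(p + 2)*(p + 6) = p^3 + 6*p^2 - 4*p - 24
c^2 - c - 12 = (c - 4)*(c + 3)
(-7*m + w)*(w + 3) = -7*m*w - 21*m + w^2 + 3*w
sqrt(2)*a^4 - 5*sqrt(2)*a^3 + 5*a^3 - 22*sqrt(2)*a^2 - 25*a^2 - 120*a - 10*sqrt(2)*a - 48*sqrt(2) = (a - 8)*(a + 3)*(a + 2*sqrt(2))*(sqrt(2)*a + 1)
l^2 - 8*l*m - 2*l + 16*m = (l - 2)*(l - 8*m)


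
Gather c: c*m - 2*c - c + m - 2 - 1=c*(m - 3) + m - 3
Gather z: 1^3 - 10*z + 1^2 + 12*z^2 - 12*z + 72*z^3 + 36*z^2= 72*z^3 + 48*z^2 - 22*z + 2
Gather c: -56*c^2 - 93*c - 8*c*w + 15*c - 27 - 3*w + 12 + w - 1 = -56*c^2 + c*(-8*w - 78) - 2*w - 16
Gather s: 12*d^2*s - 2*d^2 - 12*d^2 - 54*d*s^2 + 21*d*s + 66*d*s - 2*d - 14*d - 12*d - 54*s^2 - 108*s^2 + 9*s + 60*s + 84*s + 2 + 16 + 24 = -14*d^2 - 28*d + s^2*(-54*d - 162) + s*(12*d^2 + 87*d + 153) + 42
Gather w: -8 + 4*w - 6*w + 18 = 10 - 2*w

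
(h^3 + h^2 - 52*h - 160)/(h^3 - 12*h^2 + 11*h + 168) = (h^2 + 9*h + 20)/(h^2 - 4*h - 21)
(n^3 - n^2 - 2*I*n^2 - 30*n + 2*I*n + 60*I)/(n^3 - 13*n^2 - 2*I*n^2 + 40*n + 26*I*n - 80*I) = (n^2 - n - 30)/(n^2 - 13*n + 40)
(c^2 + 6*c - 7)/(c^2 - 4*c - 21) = (-c^2 - 6*c + 7)/(-c^2 + 4*c + 21)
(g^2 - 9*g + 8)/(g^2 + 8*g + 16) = (g^2 - 9*g + 8)/(g^2 + 8*g + 16)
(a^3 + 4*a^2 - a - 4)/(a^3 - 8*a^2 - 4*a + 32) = (a^3 + 4*a^2 - a - 4)/(a^3 - 8*a^2 - 4*a + 32)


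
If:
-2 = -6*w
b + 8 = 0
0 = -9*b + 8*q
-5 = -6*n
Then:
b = -8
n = 5/6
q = -9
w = 1/3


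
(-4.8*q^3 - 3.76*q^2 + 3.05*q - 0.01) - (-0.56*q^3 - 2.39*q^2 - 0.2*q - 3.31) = -4.24*q^3 - 1.37*q^2 + 3.25*q + 3.3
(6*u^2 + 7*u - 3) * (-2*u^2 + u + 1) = -12*u^4 - 8*u^3 + 19*u^2 + 4*u - 3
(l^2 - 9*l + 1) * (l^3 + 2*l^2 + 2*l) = l^5 - 7*l^4 - 15*l^3 - 16*l^2 + 2*l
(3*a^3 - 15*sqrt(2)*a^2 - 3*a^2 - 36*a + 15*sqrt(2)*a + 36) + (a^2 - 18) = 3*a^3 - 15*sqrt(2)*a^2 - 2*a^2 - 36*a + 15*sqrt(2)*a + 18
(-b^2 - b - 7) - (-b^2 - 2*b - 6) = b - 1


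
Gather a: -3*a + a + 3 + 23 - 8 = 18 - 2*a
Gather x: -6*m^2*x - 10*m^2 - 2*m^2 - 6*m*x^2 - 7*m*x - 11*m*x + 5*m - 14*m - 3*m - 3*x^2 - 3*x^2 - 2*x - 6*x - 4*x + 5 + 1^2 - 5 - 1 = -12*m^2 - 12*m + x^2*(-6*m - 6) + x*(-6*m^2 - 18*m - 12)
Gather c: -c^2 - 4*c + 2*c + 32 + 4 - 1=-c^2 - 2*c + 35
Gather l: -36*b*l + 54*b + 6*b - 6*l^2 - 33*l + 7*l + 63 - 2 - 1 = 60*b - 6*l^2 + l*(-36*b - 26) + 60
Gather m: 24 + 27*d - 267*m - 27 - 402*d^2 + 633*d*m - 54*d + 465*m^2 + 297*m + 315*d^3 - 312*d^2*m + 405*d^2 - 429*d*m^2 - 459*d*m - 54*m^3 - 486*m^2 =315*d^3 + 3*d^2 - 27*d - 54*m^3 + m^2*(-429*d - 21) + m*(-312*d^2 + 174*d + 30) - 3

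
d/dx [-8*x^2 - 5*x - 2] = -16*x - 5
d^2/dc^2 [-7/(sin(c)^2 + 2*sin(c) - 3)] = (-42*sin(c) + 28*cos(c)^2 - 126)*cos(c)^2/(sin(c)^2 + 2*sin(c) - 3)^3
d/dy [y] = 1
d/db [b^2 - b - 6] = 2*b - 1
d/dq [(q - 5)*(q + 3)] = 2*q - 2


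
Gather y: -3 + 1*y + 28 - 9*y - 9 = 16 - 8*y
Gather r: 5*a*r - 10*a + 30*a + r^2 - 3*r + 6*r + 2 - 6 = 20*a + r^2 + r*(5*a + 3) - 4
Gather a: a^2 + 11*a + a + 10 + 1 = a^2 + 12*a + 11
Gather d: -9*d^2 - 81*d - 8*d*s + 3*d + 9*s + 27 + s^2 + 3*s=-9*d^2 + d*(-8*s - 78) + s^2 + 12*s + 27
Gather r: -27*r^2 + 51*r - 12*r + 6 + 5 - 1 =-27*r^2 + 39*r + 10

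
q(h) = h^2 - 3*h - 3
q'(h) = 2*h - 3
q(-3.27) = 17.50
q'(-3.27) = -9.54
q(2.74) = -3.71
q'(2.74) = 2.48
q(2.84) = -3.45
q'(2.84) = 2.68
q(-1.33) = 2.76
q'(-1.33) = -5.66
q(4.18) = 1.93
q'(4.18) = 5.36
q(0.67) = -4.56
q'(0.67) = -1.66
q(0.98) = -4.98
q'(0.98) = -1.04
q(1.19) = -5.15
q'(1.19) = -0.62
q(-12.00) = 177.00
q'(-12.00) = -27.00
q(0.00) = -3.00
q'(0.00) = -3.00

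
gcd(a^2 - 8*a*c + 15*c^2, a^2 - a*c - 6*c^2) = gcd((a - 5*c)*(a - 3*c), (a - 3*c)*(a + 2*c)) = a - 3*c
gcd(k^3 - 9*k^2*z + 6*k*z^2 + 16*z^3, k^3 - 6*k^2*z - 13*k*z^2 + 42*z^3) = -k + 2*z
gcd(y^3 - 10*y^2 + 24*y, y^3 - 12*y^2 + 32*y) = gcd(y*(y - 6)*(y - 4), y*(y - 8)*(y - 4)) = y^2 - 4*y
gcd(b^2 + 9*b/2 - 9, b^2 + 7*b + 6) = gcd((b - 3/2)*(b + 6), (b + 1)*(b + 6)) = b + 6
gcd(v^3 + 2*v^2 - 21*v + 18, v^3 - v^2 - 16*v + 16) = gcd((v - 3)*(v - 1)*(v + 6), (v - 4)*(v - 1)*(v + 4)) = v - 1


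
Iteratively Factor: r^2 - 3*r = (r)*(r - 3)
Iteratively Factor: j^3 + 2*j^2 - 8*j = (j - 2)*(j^2 + 4*j) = (j - 2)*(j + 4)*(j)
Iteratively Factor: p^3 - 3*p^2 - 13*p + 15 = (p - 1)*(p^2 - 2*p - 15) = (p - 1)*(p + 3)*(p - 5)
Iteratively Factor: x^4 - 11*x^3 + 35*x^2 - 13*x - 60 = (x - 3)*(x^3 - 8*x^2 + 11*x + 20) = (x - 5)*(x - 3)*(x^2 - 3*x - 4) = (x - 5)*(x - 3)*(x + 1)*(x - 4)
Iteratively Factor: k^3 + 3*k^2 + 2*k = (k + 1)*(k^2 + 2*k) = k*(k + 1)*(k + 2)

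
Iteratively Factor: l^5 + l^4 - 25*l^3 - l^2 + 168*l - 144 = (l - 3)*(l^4 + 4*l^3 - 13*l^2 - 40*l + 48) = (l - 3)*(l + 4)*(l^3 - 13*l + 12) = (l - 3)*(l + 4)^2*(l^2 - 4*l + 3) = (l - 3)*(l - 1)*(l + 4)^2*(l - 3)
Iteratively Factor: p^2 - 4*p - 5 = (p - 5)*(p + 1)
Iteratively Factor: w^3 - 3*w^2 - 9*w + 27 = (w - 3)*(w^2 - 9) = (w - 3)*(w + 3)*(w - 3)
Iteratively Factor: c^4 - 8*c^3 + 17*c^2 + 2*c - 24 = (c - 4)*(c^3 - 4*c^2 + c + 6) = (c - 4)*(c - 3)*(c^2 - c - 2) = (c - 4)*(c - 3)*(c + 1)*(c - 2)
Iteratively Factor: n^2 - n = (n - 1)*(n)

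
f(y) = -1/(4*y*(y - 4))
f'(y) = 1/(4*y*(y - 4)^2) + 1/(4*y^2*(y - 4))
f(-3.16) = -0.01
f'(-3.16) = -0.01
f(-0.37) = -0.15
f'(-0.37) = -0.45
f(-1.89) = -0.02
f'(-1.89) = -0.02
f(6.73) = -0.01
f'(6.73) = 0.01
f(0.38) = 0.18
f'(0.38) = -0.43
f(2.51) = 0.07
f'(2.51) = 0.02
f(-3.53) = -0.01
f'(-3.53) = -0.00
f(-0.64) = -0.08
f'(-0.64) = -0.15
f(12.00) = 0.00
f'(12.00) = 0.00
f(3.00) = 0.08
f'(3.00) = 0.06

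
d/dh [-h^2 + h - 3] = 1 - 2*h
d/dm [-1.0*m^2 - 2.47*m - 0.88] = -2.0*m - 2.47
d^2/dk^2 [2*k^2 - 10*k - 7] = 4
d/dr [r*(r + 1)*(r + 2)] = 3*r^2 + 6*r + 2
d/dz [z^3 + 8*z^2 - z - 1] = 3*z^2 + 16*z - 1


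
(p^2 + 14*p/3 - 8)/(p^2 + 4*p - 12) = (p - 4/3)/(p - 2)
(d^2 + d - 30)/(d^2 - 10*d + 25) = (d + 6)/(d - 5)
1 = 1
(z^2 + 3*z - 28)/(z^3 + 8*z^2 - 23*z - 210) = (z - 4)/(z^2 + z - 30)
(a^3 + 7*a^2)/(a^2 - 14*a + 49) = a^2*(a + 7)/(a^2 - 14*a + 49)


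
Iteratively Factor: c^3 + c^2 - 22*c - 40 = (c - 5)*(c^2 + 6*c + 8) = (c - 5)*(c + 2)*(c + 4)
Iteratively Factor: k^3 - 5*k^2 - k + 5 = (k - 5)*(k^2 - 1) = (k - 5)*(k - 1)*(k + 1)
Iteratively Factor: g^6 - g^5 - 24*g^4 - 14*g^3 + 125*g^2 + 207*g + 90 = (g + 1)*(g^5 - 2*g^4 - 22*g^3 + 8*g^2 + 117*g + 90) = (g - 3)*(g + 1)*(g^4 + g^3 - 19*g^2 - 49*g - 30) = (g - 3)*(g + 1)*(g + 2)*(g^3 - g^2 - 17*g - 15) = (g - 3)*(g + 1)^2*(g + 2)*(g^2 - 2*g - 15) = (g - 3)*(g + 1)^2*(g + 2)*(g + 3)*(g - 5)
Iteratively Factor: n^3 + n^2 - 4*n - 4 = (n + 2)*(n^2 - n - 2) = (n + 1)*(n + 2)*(n - 2)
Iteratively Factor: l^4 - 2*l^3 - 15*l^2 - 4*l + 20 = (l + 2)*(l^3 - 4*l^2 - 7*l + 10) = (l - 1)*(l + 2)*(l^2 - 3*l - 10) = (l - 5)*(l - 1)*(l + 2)*(l + 2)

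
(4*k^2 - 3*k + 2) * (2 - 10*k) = -40*k^3 + 38*k^2 - 26*k + 4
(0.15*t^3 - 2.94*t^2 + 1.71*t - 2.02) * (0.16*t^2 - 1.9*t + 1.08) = 0.024*t^5 - 0.7554*t^4 + 6.0216*t^3 - 6.7474*t^2 + 5.6848*t - 2.1816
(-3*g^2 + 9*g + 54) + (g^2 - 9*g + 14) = 68 - 2*g^2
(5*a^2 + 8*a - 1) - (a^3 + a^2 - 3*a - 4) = -a^3 + 4*a^2 + 11*a + 3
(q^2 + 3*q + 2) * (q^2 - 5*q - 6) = q^4 - 2*q^3 - 19*q^2 - 28*q - 12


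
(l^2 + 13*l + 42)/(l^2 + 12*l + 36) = (l + 7)/(l + 6)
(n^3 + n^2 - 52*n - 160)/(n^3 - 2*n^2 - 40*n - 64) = (n + 5)/(n + 2)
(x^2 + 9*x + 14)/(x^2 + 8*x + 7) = (x + 2)/(x + 1)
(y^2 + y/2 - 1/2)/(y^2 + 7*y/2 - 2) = (y + 1)/(y + 4)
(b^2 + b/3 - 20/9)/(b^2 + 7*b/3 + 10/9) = (3*b - 4)/(3*b + 2)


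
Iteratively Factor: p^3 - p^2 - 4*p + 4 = (p - 1)*(p^2 - 4) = (p - 2)*(p - 1)*(p + 2)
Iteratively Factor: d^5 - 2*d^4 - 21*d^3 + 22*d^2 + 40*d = (d - 5)*(d^4 + 3*d^3 - 6*d^2 - 8*d) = (d - 5)*(d + 1)*(d^3 + 2*d^2 - 8*d) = (d - 5)*(d - 2)*(d + 1)*(d^2 + 4*d) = (d - 5)*(d - 2)*(d + 1)*(d + 4)*(d)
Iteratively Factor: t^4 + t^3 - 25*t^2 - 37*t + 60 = (t + 3)*(t^3 - 2*t^2 - 19*t + 20) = (t - 5)*(t + 3)*(t^2 + 3*t - 4) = (t - 5)*(t - 1)*(t + 3)*(t + 4)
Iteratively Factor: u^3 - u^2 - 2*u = (u - 2)*(u^2 + u) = (u - 2)*(u + 1)*(u)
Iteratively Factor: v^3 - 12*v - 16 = (v + 2)*(v^2 - 2*v - 8) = (v + 2)^2*(v - 4)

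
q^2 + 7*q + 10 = (q + 2)*(q + 5)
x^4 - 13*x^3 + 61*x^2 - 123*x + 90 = (x - 5)*(x - 3)^2*(x - 2)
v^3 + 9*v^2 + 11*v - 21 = (v - 1)*(v + 3)*(v + 7)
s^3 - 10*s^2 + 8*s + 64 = (s - 8)*(s - 4)*(s + 2)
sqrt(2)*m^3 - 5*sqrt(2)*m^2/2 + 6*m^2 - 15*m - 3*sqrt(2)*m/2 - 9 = (m - 3)*(m + 3*sqrt(2))*(sqrt(2)*m + sqrt(2)/2)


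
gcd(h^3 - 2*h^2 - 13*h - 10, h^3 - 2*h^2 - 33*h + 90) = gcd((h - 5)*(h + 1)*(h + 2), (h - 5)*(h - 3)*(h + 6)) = h - 5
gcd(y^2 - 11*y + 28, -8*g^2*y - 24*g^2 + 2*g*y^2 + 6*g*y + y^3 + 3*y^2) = 1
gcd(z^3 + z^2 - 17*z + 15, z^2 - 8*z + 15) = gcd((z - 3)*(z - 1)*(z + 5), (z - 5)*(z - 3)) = z - 3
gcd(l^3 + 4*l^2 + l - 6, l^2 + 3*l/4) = 1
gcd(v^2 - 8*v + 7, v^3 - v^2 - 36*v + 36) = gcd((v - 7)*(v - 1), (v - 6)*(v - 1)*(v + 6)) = v - 1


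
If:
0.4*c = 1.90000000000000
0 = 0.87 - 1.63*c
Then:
No Solution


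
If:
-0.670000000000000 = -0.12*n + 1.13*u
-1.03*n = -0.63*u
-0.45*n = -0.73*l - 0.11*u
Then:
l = -0.14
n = -0.39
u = -0.63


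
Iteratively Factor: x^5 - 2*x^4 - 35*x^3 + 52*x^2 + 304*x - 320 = (x - 5)*(x^4 + 3*x^3 - 20*x^2 - 48*x + 64) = (x - 5)*(x - 4)*(x^3 + 7*x^2 + 8*x - 16) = (x - 5)*(x - 4)*(x + 4)*(x^2 + 3*x - 4) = (x - 5)*(x - 4)*(x - 1)*(x + 4)*(x + 4)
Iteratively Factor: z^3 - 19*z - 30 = (z + 3)*(z^2 - 3*z - 10) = (z + 2)*(z + 3)*(z - 5)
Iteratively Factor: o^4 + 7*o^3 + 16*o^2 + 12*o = (o + 2)*(o^3 + 5*o^2 + 6*o) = o*(o + 2)*(o^2 + 5*o + 6) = o*(o + 2)*(o + 3)*(o + 2)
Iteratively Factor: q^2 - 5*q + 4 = (q - 4)*(q - 1)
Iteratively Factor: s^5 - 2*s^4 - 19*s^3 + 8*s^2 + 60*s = (s - 5)*(s^4 + 3*s^3 - 4*s^2 - 12*s) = (s - 5)*(s + 3)*(s^3 - 4*s) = (s - 5)*(s - 2)*(s + 3)*(s^2 + 2*s) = s*(s - 5)*(s - 2)*(s + 3)*(s + 2)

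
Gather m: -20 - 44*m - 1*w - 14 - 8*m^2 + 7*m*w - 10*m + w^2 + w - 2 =-8*m^2 + m*(7*w - 54) + w^2 - 36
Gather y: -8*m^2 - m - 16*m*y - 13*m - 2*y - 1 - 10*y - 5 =-8*m^2 - 14*m + y*(-16*m - 12) - 6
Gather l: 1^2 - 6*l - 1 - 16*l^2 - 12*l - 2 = -16*l^2 - 18*l - 2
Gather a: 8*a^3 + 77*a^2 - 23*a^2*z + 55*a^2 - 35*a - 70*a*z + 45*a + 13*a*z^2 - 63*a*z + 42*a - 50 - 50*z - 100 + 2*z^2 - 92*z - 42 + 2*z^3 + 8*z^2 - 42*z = 8*a^3 + a^2*(132 - 23*z) + a*(13*z^2 - 133*z + 52) + 2*z^3 + 10*z^2 - 184*z - 192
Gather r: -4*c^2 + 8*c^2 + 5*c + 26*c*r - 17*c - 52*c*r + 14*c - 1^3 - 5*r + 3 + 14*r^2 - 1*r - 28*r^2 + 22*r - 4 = 4*c^2 + 2*c - 14*r^2 + r*(16 - 26*c) - 2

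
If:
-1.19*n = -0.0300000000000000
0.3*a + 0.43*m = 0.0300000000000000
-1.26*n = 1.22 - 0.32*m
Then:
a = -5.51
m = 3.91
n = 0.03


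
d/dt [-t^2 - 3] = -2*t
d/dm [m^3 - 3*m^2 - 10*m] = 3*m^2 - 6*m - 10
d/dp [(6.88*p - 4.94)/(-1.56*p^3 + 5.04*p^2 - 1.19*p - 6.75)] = (21.4656*p^3 - 57.7944*p^2 + 49.7952*p - 52.3186)/(2.4336*p^6 - 15.7248*p^5 + 29.1144*p^4 + 9.0648*p^3 - 66.6239*p^2 + 16.065*p + 45.5625)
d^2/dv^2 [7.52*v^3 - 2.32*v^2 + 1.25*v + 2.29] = 45.12*v - 4.64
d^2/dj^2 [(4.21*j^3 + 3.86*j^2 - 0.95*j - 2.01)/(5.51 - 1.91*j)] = (-30.717002*j^3 + 265.838766*j^2 - 766.896126*j - 199.71882)/(6.967871*j^3 - 60.303093*j^2 + 173.963373*j - 167.284151)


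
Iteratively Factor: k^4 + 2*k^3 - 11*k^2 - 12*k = (k + 1)*(k^3 + k^2 - 12*k) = (k + 1)*(k + 4)*(k^2 - 3*k) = (k - 3)*(k + 1)*(k + 4)*(k)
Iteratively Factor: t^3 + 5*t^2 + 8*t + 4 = (t + 2)*(t^2 + 3*t + 2) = (t + 1)*(t + 2)*(t + 2)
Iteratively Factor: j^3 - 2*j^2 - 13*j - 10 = (j + 2)*(j^2 - 4*j - 5) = (j + 1)*(j + 2)*(j - 5)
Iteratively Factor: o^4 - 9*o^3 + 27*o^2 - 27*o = (o - 3)*(o^3 - 6*o^2 + 9*o) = (o - 3)^2*(o^2 - 3*o) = o*(o - 3)^2*(o - 3)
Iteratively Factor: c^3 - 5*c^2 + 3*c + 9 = (c - 3)*(c^2 - 2*c - 3) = (c - 3)*(c + 1)*(c - 3)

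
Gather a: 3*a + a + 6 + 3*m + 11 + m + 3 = 4*a + 4*m + 20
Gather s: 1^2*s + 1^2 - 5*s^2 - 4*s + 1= -5*s^2 - 3*s + 2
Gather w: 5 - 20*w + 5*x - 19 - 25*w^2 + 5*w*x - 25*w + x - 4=-25*w^2 + w*(5*x - 45) + 6*x - 18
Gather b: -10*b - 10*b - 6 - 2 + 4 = -20*b - 4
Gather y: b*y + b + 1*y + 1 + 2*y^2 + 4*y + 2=b + 2*y^2 + y*(b + 5) + 3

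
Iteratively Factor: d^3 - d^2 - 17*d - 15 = (d - 5)*(d^2 + 4*d + 3) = (d - 5)*(d + 1)*(d + 3)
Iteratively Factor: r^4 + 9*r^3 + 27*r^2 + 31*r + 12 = (r + 4)*(r^3 + 5*r^2 + 7*r + 3) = (r + 3)*(r + 4)*(r^2 + 2*r + 1) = (r + 1)*(r + 3)*(r + 4)*(r + 1)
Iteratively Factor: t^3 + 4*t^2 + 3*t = (t + 3)*(t^2 + t) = t*(t + 3)*(t + 1)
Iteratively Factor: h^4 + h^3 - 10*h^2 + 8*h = (h + 4)*(h^3 - 3*h^2 + 2*h) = (h - 1)*(h + 4)*(h^2 - 2*h) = (h - 2)*(h - 1)*(h + 4)*(h)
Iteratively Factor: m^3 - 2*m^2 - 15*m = (m)*(m^2 - 2*m - 15) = m*(m + 3)*(m - 5)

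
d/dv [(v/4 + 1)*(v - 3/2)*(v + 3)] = 3*v^2/4 + 11*v/4 + 3/8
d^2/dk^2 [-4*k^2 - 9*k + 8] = -8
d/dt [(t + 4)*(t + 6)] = 2*t + 10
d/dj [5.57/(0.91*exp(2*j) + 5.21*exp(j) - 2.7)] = (-10.1374*exp(j) - 29.0197)*exp(j)/(0.91*exp(2*j) + 5.21*exp(j) - 2.7)^2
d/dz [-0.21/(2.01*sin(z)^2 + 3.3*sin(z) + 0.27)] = (0.8442*sin(z) + 0.693)*cos(z)/(2.01*sin(z)^2 + 3.3*sin(z) + 0.27)^2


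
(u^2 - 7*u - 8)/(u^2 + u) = (u - 8)/u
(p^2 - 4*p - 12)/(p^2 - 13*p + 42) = (p + 2)/(p - 7)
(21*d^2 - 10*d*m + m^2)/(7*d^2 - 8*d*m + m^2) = (3*d - m)/(d - m)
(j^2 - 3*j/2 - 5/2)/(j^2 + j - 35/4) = 2*(j + 1)/(2*j + 7)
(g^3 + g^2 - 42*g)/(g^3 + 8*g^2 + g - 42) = g*(g - 6)/(g^2 + g - 6)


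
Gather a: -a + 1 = 1 - a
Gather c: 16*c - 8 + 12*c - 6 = 28*c - 14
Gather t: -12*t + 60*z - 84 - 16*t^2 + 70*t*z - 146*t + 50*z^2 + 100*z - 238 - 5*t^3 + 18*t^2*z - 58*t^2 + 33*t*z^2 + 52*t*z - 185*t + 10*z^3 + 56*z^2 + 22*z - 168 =-5*t^3 + t^2*(18*z - 74) + t*(33*z^2 + 122*z - 343) + 10*z^3 + 106*z^2 + 182*z - 490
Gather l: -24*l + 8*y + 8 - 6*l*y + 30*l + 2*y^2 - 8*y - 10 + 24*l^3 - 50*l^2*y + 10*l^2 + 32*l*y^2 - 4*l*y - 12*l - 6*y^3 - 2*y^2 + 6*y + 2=24*l^3 + l^2*(10 - 50*y) + l*(32*y^2 - 10*y - 6) - 6*y^3 + 6*y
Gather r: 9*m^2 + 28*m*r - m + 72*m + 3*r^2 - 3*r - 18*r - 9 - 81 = 9*m^2 + 71*m + 3*r^2 + r*(28*m - 21) - 90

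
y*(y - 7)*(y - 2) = y^3 - 9*y^2 + 14*y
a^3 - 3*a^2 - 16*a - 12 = (a - 6)*(a + 1)*(a + 2)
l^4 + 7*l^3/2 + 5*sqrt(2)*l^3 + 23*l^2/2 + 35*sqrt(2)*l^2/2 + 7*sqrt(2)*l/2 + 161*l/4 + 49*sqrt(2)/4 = (l + 7/2)*(l + sqrt(2)/2)*(l + sqrt(2))*(l + 7*sqrt(2)/2)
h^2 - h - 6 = (h - 3)*(h + 2)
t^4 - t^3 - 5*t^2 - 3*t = t*(t - 3)*(t + 1)^2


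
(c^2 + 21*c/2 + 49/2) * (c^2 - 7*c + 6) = c^4 + 7*c^3/2 - 43*c^2 - 217*c/2 + 147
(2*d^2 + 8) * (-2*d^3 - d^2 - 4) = -4*d^5 - 2*d^4 - 16*d^3 - 16*d^2 - 32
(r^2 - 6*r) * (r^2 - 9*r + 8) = r^4 - 15*r^3 + 62*r^2 - 48*r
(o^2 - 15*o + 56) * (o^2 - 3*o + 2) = o^4 - 18*o^3 + 103*o^2 - 198*o + 112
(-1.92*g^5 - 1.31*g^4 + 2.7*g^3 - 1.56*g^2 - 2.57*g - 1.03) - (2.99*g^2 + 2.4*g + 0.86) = -1.92*g^5 - 1.31*g^4 + 2.7*g^3 - 4.55*g^2 - 4.97*g - 1.89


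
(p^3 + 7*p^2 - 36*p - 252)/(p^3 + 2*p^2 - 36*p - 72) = (p + 7)/(p + 2)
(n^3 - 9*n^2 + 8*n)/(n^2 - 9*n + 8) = n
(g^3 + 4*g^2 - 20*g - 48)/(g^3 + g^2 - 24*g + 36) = (g^2 - 2*g - 8)/(g^2 - 5*g + 6)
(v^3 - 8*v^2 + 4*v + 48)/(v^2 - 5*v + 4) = (v^2 - 4*v - 12)/(v - 1)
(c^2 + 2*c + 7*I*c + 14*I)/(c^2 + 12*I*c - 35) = (c + 2)/(c + 5*I)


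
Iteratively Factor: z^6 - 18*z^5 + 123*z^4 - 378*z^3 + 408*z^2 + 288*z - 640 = (z - 2)*(z^5 - 16*z^4 + 91*z^3 - 196*z^2 + 16*z + 320) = (z - 5)*(z - 2)*(z^4 - 11*z^3 + 36*z^2 - 16*z - 64) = (z - 5)*(z - 4)*(z - 2)*(z^3 - 7*z^2 + 8*z + 16) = (z - 5)*(z - 4)^2*(z - 2)*(z^2 - 3*z - 4) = (z - 5)*(z - 4)^3*(z - 2)*(z + 1)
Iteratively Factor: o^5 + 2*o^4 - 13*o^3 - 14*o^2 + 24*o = (o - 3)*(o^4 + 5*o^3 + 2*o^2 - 8*o) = (o - 3)*(o + 4)*(o^3 + o^2 - 2*o) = o*(o - 3)*(o + 4)*(o^2 + o - 2) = o*(o - 3)*(o + 2)*(o + 4)*(o - 1)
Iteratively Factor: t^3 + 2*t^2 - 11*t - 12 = (t - 3)*(t^2 + 5*t + 4) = (t - 3)*(t + 4)*(t + 1)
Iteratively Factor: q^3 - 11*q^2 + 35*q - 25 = (q - 5)*(q^2 - 6*q + 5) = (q - 5)*(q - 1)*(q - 5)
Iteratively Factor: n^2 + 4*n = (n)*(n + 4)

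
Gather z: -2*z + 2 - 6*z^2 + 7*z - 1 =-6*z^2 + 5*z + 1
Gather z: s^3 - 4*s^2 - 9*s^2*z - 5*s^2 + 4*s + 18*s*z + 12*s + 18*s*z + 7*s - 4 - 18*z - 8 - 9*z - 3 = s^3 - 9*s^2 + 23*s + z*(-9*s^2 + 36*s - 27) - 15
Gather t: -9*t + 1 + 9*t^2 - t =9*t^2 - 10*t + 1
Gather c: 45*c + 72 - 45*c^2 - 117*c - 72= -45*c^2 - 72*c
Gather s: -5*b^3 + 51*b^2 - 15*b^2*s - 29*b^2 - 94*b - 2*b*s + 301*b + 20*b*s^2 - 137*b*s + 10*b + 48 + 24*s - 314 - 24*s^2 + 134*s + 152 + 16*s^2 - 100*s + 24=-5*b^3 + 22*b^2 + 217*b + s^2*(20*b - 8) + s*(-15*b^2 - 139*b + 58) - 90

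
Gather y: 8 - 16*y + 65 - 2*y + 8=81 - 18*y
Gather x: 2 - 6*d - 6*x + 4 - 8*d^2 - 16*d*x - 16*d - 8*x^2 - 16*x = -8*d^2 - 22*d - 8*x^2 + x*(-16*d - 22) + 6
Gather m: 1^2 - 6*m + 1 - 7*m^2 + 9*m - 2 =-7*m^2 + 3*m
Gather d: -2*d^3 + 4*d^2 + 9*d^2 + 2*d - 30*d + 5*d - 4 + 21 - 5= -2*d^3 + 13*d^2 - 23*d + 12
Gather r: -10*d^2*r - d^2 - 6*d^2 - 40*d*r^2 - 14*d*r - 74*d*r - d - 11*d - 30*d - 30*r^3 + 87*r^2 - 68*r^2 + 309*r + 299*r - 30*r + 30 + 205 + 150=-7*d^2 - 42*d - 30*r^3 + r^2*(19 - 40*d) + r*(-10*d^2 - 88*d + 578) + 385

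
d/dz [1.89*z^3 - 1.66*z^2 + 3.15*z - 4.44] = 5.67*z^2 - 3.32*z + 3.15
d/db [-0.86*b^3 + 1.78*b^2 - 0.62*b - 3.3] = -2.58*b^2 + 3.56*b - 0.62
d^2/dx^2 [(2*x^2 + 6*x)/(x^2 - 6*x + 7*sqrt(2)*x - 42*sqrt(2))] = 4*(x*(x + 3)*(2*x - 6 + 7*sqrt(2))^2 - (x^2 + 3*x + (2*x + 3)*(2*x - 6 + 7*sqrt(2)))*(x^2 - 6*x + 7*sqrt(2)*x - 42*sqrt(2)) + (x^2 - 6*x + 7*sqrt(2)*x - 42*sqrt(2))^2)/(x^2 - 6*x + 7*sqrt(2)*x - 42*sqrt(2))^3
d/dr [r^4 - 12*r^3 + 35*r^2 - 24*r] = 4*r^3 - 36*r^2 + 70*r - 24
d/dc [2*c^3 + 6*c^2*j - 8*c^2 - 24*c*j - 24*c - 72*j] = 6*c^2 + 12*c*j - 16*c - 24*j - 24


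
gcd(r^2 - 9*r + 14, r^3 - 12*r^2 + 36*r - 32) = r - 2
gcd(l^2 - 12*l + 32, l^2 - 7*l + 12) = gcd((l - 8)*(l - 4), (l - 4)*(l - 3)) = l - 4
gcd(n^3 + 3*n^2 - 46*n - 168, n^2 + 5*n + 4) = n + 4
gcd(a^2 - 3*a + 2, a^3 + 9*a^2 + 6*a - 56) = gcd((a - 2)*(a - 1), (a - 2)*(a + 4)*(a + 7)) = a - 2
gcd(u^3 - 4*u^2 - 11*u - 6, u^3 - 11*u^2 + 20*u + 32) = u + 1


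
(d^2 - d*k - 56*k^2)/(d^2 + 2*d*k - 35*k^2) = (d - 8*k)/(d - 5*k)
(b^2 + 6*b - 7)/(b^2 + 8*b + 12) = (b^2 + 6*b - 7)/(b^2 + 8*b + 12)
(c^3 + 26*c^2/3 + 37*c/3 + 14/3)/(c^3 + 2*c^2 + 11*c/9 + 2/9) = 3*(c + 7)/(3*c + 1)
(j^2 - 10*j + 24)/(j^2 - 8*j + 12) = (j - 4)/(j - 2)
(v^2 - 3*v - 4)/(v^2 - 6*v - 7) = (v - 4)/(v - 7)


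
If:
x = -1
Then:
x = -1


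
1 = 1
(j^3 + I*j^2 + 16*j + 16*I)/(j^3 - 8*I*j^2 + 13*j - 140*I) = (j^2 - 3*I*j + 4)/(j^2 - 12*I*j - 35)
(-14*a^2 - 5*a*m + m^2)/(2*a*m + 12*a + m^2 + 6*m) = (-7*a + m)/(m + 6)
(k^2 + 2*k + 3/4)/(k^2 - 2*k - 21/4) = (2*k + 1)/(2*k - 7)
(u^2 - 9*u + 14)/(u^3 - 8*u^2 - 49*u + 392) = (u - 2)/(u^2 - u - 56)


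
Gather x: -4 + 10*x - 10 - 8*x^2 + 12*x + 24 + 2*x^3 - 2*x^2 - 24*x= 2*x^3 - 10*x^2 - 2*x + 10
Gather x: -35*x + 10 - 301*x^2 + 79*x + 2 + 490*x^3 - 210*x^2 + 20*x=490*x^3 - 511*x^2 + 64*x + 12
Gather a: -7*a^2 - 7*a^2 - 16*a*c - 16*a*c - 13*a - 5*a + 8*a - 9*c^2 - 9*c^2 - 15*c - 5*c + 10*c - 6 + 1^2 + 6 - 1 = -14*a^2 + a*(-32*c - 10) - 18*c^2 - 10*c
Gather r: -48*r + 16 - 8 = 8 - 48*r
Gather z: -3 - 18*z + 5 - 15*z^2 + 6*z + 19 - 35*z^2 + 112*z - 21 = -50*z^2 + 100*z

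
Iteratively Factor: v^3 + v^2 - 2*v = (v)*(v^2 + v - 2) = v*(v + 2)*(v - 1)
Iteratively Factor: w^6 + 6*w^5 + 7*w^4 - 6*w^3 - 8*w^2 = (w)*(w^5 + 6*w^4 + 7*w^3 - 6*w^2 - 8*w) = w^2*(w^4 + 6*w^3 + 7*w^2 - 6*w - 8) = w^2*(w + 1)*(w^3 + 5*w^2 + 2*w - 8) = w^2*(w + 1)*(w + 4)*(w^2 + w - 2) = w^2*(w + 1)*(w + 2)*(w + 4)*(w - 1)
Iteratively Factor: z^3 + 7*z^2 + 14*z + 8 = (z + 2)*(z^2 + 5*z + 4) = (z + 2)*(z + 4)*(z + 1)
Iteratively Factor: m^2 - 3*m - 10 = (m - 5)*(m + 2)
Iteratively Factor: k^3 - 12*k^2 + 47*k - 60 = (k - 4)*(k^2 - 8*k + 15) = (k - 4)*(k - 3)*(k - 5)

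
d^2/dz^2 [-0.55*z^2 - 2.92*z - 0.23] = -1.10000000000000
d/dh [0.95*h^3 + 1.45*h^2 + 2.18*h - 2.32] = 2.85*h^2 + 2.9*h + 2.18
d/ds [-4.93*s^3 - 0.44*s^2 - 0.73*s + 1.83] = -14.79*s^2 - 0.88*s - 0.73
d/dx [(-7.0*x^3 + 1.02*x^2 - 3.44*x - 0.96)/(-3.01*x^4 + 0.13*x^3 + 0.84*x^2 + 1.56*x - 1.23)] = (-21.07*x^6 + 6.1404*x^5 - 37.0758*x^4 - 32.504*x^3 + 30.6852*x^2 - 0.8964*x + 5.7288)/(9.0601*x^8 - 0.7826*x^7 - 5.0399*x^6 - 9.1728*x^5 + 8.5158*x^4 + 2.301*x^3 + 0.3672*x^2 - 3.8376*x + 1.5129)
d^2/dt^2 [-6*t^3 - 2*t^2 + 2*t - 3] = -36*t - 4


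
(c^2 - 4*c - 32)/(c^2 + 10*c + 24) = (c - 8)/(c + 6)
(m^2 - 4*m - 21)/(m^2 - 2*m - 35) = (m + 3)/(m + 5)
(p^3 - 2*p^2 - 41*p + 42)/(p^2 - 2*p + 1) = (p^2 - p - 42)/(p - 1)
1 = 1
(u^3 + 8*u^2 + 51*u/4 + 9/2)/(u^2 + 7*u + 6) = (u^2 + 2*u + 3/4)/(u + 1)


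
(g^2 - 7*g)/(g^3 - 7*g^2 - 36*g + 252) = g/(g^2 - 36)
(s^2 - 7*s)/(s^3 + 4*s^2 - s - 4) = s*(s - 7)/(s^3 + 4*s^2 - s - 4)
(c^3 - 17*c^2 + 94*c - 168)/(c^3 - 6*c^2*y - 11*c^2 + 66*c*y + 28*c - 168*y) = (6 - c)/(-c + 6*y)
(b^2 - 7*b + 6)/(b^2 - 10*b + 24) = (b - 1)/(b - 4)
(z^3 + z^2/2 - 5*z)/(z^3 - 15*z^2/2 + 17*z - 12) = z*(2*z + 5)/(2*z^2 - 11*z + 12)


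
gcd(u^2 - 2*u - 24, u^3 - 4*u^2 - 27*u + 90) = u - 6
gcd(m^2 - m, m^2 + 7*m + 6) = 1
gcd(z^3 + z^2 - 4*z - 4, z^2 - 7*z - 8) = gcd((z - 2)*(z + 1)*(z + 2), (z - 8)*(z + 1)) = z + 1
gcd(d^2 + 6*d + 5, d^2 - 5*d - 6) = d + 1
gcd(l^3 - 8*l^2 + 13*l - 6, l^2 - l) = l - 1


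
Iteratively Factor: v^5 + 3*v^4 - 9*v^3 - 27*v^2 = (v)*(v^4 + 3*v^3 - 9*v^2 - 27*v) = v*(v + 3)*(v^3 - 9*v) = v^2*(v + 3)*(v^2 - 9) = v^2*(v - 3)*(v + 3)*(v + 3)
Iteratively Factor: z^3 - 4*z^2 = (z - 4)*(z^2) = z*(z - 4)*(z)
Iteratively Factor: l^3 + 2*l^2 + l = (l + 1)*(l^2 + l) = l*(l + 1)*(l + 1)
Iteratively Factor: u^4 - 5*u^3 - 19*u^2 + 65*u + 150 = (u + 3)*(u^3 - 8*u^2 + 5*u + 50) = (u - 5)*(u + 3)*(u^2 - 3*u - 10) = (u - 5)*(u + 2)*(u + 3)*(u - 5)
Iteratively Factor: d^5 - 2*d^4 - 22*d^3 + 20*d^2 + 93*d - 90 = (d + 3)*(d^4 - 5*d^3 - 7*d^2 + 41*d - 30) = (d - 1)*(d + 3)*(d^3 - 4*d^2 - 11*d + 30) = (d - 2)*(d - 1)*(d + 3)*(d^2 - 2*d - 15) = (d - 2)*(d - 1)*(d + 3)^2*(d - 5)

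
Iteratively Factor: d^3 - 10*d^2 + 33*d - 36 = (d - 3)*(d^2 - 7*d + 12) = (d - 3)^2*(d - 4)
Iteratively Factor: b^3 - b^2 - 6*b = (b)*(b^2 - b - 6) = b*(b - 3)*(b + 2)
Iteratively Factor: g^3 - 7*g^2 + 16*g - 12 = (g - 2)*(g^2 - 5*g + 6) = (g - 2)^2*(g - 3)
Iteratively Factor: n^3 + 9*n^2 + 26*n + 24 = (n + 2)*(n^2 + 7*n + 12) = (n + 2)*(n + 3)*(n + 4)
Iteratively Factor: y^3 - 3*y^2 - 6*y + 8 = (y + 2)*(y^2 - 5*y + 4) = (y - 1)*(y + 2)*(y - 4)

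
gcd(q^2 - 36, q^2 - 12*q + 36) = q - 6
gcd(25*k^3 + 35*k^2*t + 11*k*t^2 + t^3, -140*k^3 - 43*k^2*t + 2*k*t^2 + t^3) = 5*k + t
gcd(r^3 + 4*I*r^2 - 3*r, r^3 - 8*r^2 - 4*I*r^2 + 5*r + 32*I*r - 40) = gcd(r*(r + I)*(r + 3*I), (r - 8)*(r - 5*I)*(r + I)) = r + I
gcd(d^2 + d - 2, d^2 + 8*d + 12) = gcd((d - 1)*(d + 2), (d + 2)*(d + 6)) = d + 2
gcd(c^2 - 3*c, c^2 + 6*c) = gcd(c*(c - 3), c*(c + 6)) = c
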